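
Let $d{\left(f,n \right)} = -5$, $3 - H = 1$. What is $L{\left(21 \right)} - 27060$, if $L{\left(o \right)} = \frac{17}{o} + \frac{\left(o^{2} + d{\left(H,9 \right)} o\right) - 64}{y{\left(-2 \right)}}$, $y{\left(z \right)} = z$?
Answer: $- \frac{571099}{21} \approx -27195.0$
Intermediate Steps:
$H = 2$ ($H = 3 - 1 = 2$)
$L{\left(o \right)} = 32 + \frac{17}{o} - \frac{o^{2}}{2} + \frac{5 o}{2}$ ($L{\left(o \right)} = \frac{17}{o} + \frac{\left(o^{2} - 5 o\right) - 64}{-2} = \frac{17}{o} + \left(-64 + o^{2} - 5 o\right) \left(- \frac{1}{2}\right) = \frac{17}{o} + \left(32 - \frac{o^{2}}{2} + \frac{5 o}{2}\right) = 32 + \frac{17}{o} - \frac{o^{2}}{2} + \frac{5 o}{2}$)
$L{\left(21 \right)} - 27060 = \frac{34 - 21 \left(-64 + 21^{2} - 105\right)}{2 \cdot 21} - 27060 = \frac{1}{2} \cdot \frac{1}{21} \left(34 - 21 \left(-64 + 441 - 105\right)\right) - 27060 = \frac{1}{2} \cdot \frac{1}{21} \left(34 - 21 \cdot 272\right) - 27060 = \frac{1}{2} \cdot \frac{1}{21} \left(34 - 5712\right) - 27060 = \frac{1}{2} \cdot \frac{1}{21} \left(-5678\right) - 27060 = - \frac{2839}{21} - 27060 = - \frac{571099}{21}$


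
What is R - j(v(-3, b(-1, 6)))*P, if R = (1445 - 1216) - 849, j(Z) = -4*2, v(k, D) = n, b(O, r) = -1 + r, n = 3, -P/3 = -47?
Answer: 508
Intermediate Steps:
P = 141 (P = -3*(-47) = 141)
v(k, D) = 3
j(Z) = -8
R = -620 (R = 229 - 849 = -620)
R - j(v(-3, b(-1, 6)))*P = -620 - (-8)*141 = -620 - 1*(-1128) = -620 + 1128 = 508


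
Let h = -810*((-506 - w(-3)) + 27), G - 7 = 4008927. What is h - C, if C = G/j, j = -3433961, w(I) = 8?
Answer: 1354598604604/3433961 ≈ 3.9447e+5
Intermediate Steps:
G = 4008934 (G = 7 + 4008927 = 4008934)
C = -4008934/3433961 (C = 4008934/(-3433961) = 4008934*(-1/3433961) = -4008934/3433961 ≈ -1.1674)
h = 394470 (h = -810*((-506 - 1*8) + 27) = -810*((-506 - 8) + 27) = -810*(-514 + 27) = -810*(-487) = 394470)
h - C = 394470 - 1*(-4008934/3433961) = 394470 + 4008934/3433961 = 1354598604604/3433961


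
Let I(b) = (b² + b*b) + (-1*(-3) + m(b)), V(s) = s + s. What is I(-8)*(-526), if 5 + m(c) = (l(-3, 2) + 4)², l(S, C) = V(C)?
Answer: -99940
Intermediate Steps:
V(s) = 2*s
l(S, C) = 2*C
m(c) = 59 (m(c) = -5 + (2*2 + 4)² = -5 + (4 + 4)² = -5 + 8² = -5 + 64 = 59)
I(b) = 62 + 2*b² (I(b) = (b² + b*b) + (-1*(-3) + 59) = (b² + b²) + (3 + 59) = 2*b² + 62 = 62 + 2*b²)
I(-8)*(-526) = (62 + 2*(-8)²)*(-526) = (62 + 2*64)*(-526) = (62 + 128)*(-526) = 190*(-526) = -99940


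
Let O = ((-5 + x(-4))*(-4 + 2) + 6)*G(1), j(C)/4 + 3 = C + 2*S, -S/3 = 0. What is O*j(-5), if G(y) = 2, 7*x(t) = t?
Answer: -7680/7 ≈ -1097.1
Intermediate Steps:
S = 0 (S = -3*0 = 0)
x(t) = t/7
j(C) = -12 + 4*C (j(C) = -12 + 4*(C + 2*0) = -12 + 4*(C + 0) = -12 + 4*C)
O = 240/7 (O = ((-5 + (⅐)*(-4))*(-4 + 2) + 6)*2 = ((-5 - 4/7)*(-2) + 6)*2 = (-39/7*(-2) + 6)*2 = (78/7 + 6)*2 = (120/7)*2 = 240/7 ≈ 34.286)
O*j(-5) = 240*(-12 + 4*(-5))/7 = 240*(-12 - 20)/7 = (240/7)*(-32) = -7680/7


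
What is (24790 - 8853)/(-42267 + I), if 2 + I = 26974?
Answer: -15937/15295 ≈ -1.0420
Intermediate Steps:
I = 26972 (I = -2 + 26974 = 26972)
(24790 - 8853)/(-42267 + I) = (24790 - 8853)/(-42267 + 26972) = 15937/(-15295) = 15937*(-1/15295) = -15937/15295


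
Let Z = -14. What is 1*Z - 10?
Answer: -24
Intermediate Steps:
1*Z - 10 = 1*(-14) - 10 = -14 - 10 = -24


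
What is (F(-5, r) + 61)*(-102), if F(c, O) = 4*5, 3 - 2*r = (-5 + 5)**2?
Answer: -8262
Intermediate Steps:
r = 3/2 (r = 3/2 - (-5 + 5)**2/2 = 3/2 - 1/2*0**2 = 3/2 - 1/2*0 = 3/2 + 0 = 3/2 ≈ 1.5000)
F(c, O) = 20
(F(-5, r) + 61)*(-102) = (20 + 61)*(-102) = 81*(-102) = -8262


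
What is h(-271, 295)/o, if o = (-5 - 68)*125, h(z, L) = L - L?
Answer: 0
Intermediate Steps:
h(z, L) = 0
o = -9125 (o = -73*125 = -9125)
h(-271, 295)/o = 0/(-9125) = 0*(-1/9125) = 0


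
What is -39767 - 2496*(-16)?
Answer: 169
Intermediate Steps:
-39767 - 2496*(-16) = -39767 + 39936 = 169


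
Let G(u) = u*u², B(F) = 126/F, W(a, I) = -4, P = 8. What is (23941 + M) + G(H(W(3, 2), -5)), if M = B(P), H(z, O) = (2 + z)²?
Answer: 96083/4 ≈ 24021.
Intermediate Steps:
G(u) = u³
M = 63/4 (M = 126/8 = 126*(⅛) = 63/4 ≈ 15.750)
(23941 + M) + G(H(W(3, 2), -5)) = (23941 + 63/4) + ((2 - 4)²)³ = 95827/4 + ((-2)²)³ = 95827/4 + 4³ = 95827/4 + 64 = 96083/4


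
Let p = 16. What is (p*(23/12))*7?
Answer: 644/3 ≈ 214.67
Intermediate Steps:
(p*(23/12))*7 = (16*(23/12))*7 = (92/3)*7 = 644/3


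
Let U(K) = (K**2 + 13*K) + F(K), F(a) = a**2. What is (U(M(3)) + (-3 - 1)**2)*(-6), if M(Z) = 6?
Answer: -996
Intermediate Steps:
U(K) = 2*K**2 + 13*K (U(K) = (K**2 + 13*K) + K**2 = 2*K**2 + 13*K)
(U(M(3)) + (-3 - 1)**2)*(-6) = (6*(13 + 2*6) + (-3 - 1)**2)*(-6) = (6*(13 + 12) + (-4)**2)*(-6) = (6*25 + 16)*(-6) = (150 + 16)*(-6) = 166*(-6) = -996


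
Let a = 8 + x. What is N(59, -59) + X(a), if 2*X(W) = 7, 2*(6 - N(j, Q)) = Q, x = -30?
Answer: 39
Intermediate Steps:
N(j, Q) = 6 - Q/2
a = -22 (a = 8 - 30 = -22)
X(W) = 7/2 (X(W) = (½)*7 = 7/2)
N(59, -59) + X(a) = (6 - ½*(-59)) + 7/2 = (6 + 59/2) + 7/2 = 71/2 + 7/2 = 39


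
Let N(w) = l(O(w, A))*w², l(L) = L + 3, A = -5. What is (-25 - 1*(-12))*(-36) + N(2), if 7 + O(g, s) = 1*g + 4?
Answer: 476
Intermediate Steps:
O(g, s) = -3 + g (O(g, s) = -7 + (1*g + 4) = -7 + (g + 4) = -7 + (4 + g) = -3 + g)
l(L) = 3 + L
N(w) = w³ (N(w) = (3 + (-3 + w))*w² = w*w² = w³)
(-25 - 1*(-12))*(-36) + N(2) = (-25 - 1*(-12))*(-36) + 2³ = (-25 + 12)*(-36) + 8 = -13*(-36) + 8 = 468 + 8 = 476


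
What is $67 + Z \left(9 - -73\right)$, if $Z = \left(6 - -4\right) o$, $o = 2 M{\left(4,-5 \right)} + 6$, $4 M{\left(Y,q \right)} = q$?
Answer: $2937$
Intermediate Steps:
$M{\left(Y,q \right)} = \frac{q}{4}$
$o = \frac{7}{2}$ ($o = 2 \cdot \frac{1}{4} \left(-5\right) + 6 = 2 \left(- \frac{5}{4}\right) + 6 = - \frac{5}{2} + 6 = \frac{7}{2} \approx 3.5$)
$Z = 35$ ($Z = \left(6 - -4\right) \frac{7}{2} = \left(6 + 4\right) \frac{7}{2} = 10 \cdot \frac{7}{2} = 35$)
$67 + Z \left(9 - -73\right) = 67 + 35 \left(9 - -73\right) = 67 + 35 \left(9 + 73\right) = 67 + 35 \cdot 82 = 67 + 2870 = 2937$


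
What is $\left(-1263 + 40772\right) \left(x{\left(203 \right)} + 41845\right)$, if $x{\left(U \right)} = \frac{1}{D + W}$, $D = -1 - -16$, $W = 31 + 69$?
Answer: $\frac{190124261584}{115} \approx 1.6533 \cdot 10^{9}$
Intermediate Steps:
$W = 100$
$D = 15$ ($D = -1 + 16 = 15$)
$x{\left(U \right)} = \frac{1}{115}$ ($x{\left(U \right)} = \frac{1}{15 + 100} = \frac{1}{115}$)
$\left(-1263 + 40772\right) \left(x{\left(203 \right)} + 41845\right) = \left(-1263 + 40772\right) \left(\frac{1}{115} + 41845\right) = 39509 \cdot \frac{4812176}{115} = \frac{190124261584}{115}$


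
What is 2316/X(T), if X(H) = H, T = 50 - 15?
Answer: 2316/35 ≈ 66.171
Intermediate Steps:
T = 35
2316/X(T) = 2316/35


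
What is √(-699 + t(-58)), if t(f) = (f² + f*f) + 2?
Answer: √6031 ≈ 77.660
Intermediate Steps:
t(f) = 2 + 2*f² (t(f) = (f² + f²) + 2 = 2*f² + 2 = 2 + 2*f²)
√(-699 + t(-58)) = √(-699 + (2 + 2*(-58)²)) = √(-699 + (2 + 2*3364)) = √(-699 + (2 + 6728)) = √(-699 + 6730) = √6031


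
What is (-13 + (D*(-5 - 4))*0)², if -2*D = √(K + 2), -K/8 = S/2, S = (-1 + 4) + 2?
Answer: 169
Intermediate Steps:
S = 5 (S = 3 + 2 = 5)
K = -20 (K = -40/2 = -8*5/2 = -20)
D = -3*I*√2/2 (D = -√(-20 + 2)/2 = -3*I*√2/2 ≈ -2.1213*I)
(-13 + (D*(-5 - 4))*0)² = (-13 + ((-3*I*√2/2)*(-5 - 4))*0)² = (-13 + (-3*I*√2/2*(-9))*0)² = (-13 + (27*I*√2/2)*0)² = (-13 + 0)² = (-13)² = 169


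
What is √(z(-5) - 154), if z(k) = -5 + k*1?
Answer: 2*I*√41 ≈ 12.806*I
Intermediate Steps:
z(k) = -5 + k
√(z(-5) - 154) = √((-5 - 5) - 154) = √(-10 - 154) = √(-164) = 2*I*√41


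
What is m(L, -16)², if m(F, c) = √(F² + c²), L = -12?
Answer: 400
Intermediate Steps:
m(L, -16)² = (√((-12)² + (-16)²))² = (√(144 + 256))² = (√400)² = 20² = 400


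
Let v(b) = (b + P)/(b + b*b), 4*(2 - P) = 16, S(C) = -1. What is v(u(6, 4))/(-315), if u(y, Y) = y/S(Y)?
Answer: 4/4725 ≈ 0.00084656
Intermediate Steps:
P = -2 (P = 2 - ¼*16 = 2 - 4 = -2)
u(y, Y) = -y (u(y, Y) = y/(-1) = y*(-1) = -y)
v(b) = (-2 + b)/(b + b²) (v(b) = (b - 2)/(b + b*b) = (-2 + b)/(b + b²))
v(u(6, 4))/(-315) = ((-2 - 1*6)/(((-1*6))*(1 - 1*6)))/(-315) = ((-2 - 6)/((-6)*(1 - 6)))*(-1/315) = -⅙*(-8)/(-5)*(-1/315) = -⅙*(-⅕)*(-8)*(-1/315) = -4/15*(-1/315) = 4/4725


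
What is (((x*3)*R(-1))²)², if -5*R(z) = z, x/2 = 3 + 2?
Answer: 1296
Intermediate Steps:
x = 10 (x = 2*(3 + 2) = 2*5 = 10)
R(z) = -z/5
(((x*3)*R(-1))²)² = (((10*3)*(-⅕*(-1)))²)² = ((30*(⅕))²)² = (6²)² = 36² = 1296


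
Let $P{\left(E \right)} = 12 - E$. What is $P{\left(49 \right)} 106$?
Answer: $-3922$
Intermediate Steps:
$P{\left(49 \right)} 106 = \left(12 - 49\right) 106 = \left(-37\right) 106 = -3922$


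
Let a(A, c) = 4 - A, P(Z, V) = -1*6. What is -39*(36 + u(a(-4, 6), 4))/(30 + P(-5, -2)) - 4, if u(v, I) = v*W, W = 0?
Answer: -125/2 ≈ -62.500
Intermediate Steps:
P(Z, V) = -6
u(v, I) = 0 (u(v, I) = v*0 = 0)
-39*(36 + u(a(-4, 6), 4))/(30 + P(-5, -2)) - 4 = -39*(36 + 0)/(30 - 6) - 4 = -1404/24 - 4 = -39*3/2 - 4 = -117/2 - 4 = -125/2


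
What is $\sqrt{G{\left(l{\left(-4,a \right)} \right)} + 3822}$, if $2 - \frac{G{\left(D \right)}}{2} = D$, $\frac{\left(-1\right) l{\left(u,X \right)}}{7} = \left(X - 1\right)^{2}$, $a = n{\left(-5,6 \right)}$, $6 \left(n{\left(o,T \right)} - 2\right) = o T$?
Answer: $45 \sqrt{2} \approx 63.64$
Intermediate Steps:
$n{\left(o,T \right)} = 2 + \frac{T o}{6}$ ($n{\left(o,T \right)} = 2 + \frac{o T}{6} = 2 + \frac{T o}{6}$)
$a = -3$ ($a = 2 + \frac{1}{6} \cdot 6 \left(-5\right) = 2 - 5 = -3$)
$l{\left(u,X \right)} = - 7 \left(-1 + X\right)^{2}$ ($l{\left(u,X \right)} = - 7 \left(X - 1\right)^{2} = - 7 \left(-1 + X\right)^{2}$)
$G{\left(D \right)} = 4 - 2 D$
$\sqrt{G{\left(l{\left(-4,a \right)} \right)} + 3822} = \sqrt{\left(4 - 2 \left(- 7 \left(-1 - 3\right)^{2}\right)\right) + 3822} = \sqrt{\left(4 - 2 \left(- 7 \left(-4\right)^{2}\right)\right) + 3822} = \sqrt{\left(4 - 2 \left(\left(-7\right) 16\right)\right) + 3822} = \sqrt{\left(4 - -224\right) + 3822} = \sqrt{\left(4 + 224\right) + 3822} = \sqrt{228 + 3822} = \sqrt{4050} = 45 \sqrt{2}$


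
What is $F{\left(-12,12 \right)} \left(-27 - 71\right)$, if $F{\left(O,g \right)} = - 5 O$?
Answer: $-5880$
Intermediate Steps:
$F{\left(-12,12 \right)} \left(-27 - 71\right) = \left(-5\right) \left(-12\right) \left(-27 - 71\right) = 60 \left(-98\right) = -5880$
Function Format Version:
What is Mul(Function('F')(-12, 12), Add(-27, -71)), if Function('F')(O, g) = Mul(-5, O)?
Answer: -5880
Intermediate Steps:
Mul(Function('F')(-12, 12), Add(-27, -71)) = Mul(Mul(-5, -12), Add(-27, -71)) = Mul(60, -98) = -5880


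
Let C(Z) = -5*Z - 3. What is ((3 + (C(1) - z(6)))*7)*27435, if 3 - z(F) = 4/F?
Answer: -1408330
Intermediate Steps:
C(Z) = -3 - 5*Z
z(F) = 3 - 4/F
((3 + (C(1) - z(6)))*7)*27435 = ((3 + ((-3 - 5*1) - (3 - 4/6)))*7)*27435 = ((3 + ((-3 - 5) - (3 - 4*⅙)))*7)*27435 = ((3 + (-8 - (3 - ⅔)))*7)*27435 = ((3 + (-8 - 1*7/3))*7)*27435 = ((3 + (-8 - 7/3))*7)*27435 = ((3 - 31/3)*7)*27435 = -22/3*7*27435 = -154/3*27435 = -1408330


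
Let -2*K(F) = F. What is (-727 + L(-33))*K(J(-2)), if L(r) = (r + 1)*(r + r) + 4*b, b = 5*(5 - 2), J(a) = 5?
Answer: -7225/2 ≈ -3612.5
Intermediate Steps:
K(F) = -F/2
b = 15 (b = 5*3 = 15)
L(r) = 60 + 2*r*(1 + r) (L(r) = (r + 1)*(r + r) + 4*15 = (1 + r)*(2*r) + 60 = 2*r*(1 + r) + 60 = 60 + 2*r*(1 + r))
(-727 + L(-33))*K(J(-2)) = (-727 + (60 + 2*(-33) + 2*(-33)²))*(-½*5) = (-727 + (60 - 66 + 2*1089))*(-5/2) = (-727 + (60 - 66 + 2178))*(-5/2) = (-727 + 2172)*(-5/2) = 1445*(-5/2) = -7225/2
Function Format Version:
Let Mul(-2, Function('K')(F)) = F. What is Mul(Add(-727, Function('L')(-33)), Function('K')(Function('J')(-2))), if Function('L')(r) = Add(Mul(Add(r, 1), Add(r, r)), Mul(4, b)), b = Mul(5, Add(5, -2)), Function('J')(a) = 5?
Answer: Rational(-7225, 2) ≈ -3612.5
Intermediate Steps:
Function('K')(F) = Mul(Rational(-1, 2), F)
b = 15 (b = Mul(5, 3) = 15)
Function('L')(r) = Add(60, Mul(2, r, Add(1, r))) (Function('L')(r) = Add(Mul(Add(r, 1), Add(r, r)), Mul(4, 15)) = Add(Mul(Add(1, r), Mul(2, r)), 60) = Add(Mul(2, r, Add(1, r)), 60) = Add(60, Mul(2, r, Add(1, r))))
Mul(Add(-727, Function('L')(-33)), Function('K')(Function('J')(-2))) = Mul(Add(-727, Add(60, Mul(2, -33), Mul(2, Pow(-33, 2)))), Mul(Rational(-1, 2), 5)) = Mul(Add(-727, Add(60, -66, Mul(2, 1089))), Rational(-5, 2)) = Mul(Add(-727, Add(60, -66, 2178)), Rational(-5, 2)) = Mul(Add(-727, 2172), Rational(-5, 2)) = Mul(1445, Rational(-5, 2)) = Rational(-7225, 2)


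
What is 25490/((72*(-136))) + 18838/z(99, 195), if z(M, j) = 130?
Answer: 45286999/318240 ≈ 142.30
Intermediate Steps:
25490/((72*(-136))) + 18838/z(99, 195) = 25490/((72*(-136))) + 18838/130 = 25490/(-9792) + 18838*(1/130) = 25490*(-1/9792) + 9419/65 = -12745/4896 + 9419/65 = 45286999/318240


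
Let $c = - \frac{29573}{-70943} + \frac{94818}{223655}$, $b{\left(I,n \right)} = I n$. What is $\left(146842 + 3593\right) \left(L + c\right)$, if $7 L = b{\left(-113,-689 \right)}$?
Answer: $\frac{37170426319741878336}{22213459331} \approx 1.6733 \cdot 10^{9}$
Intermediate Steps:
$L = \frac{77857}{7}$ ($L = \frac{\left(-113\right) \left(-689\right)}{7} = \frac{1}{7} \cdot 77857 = \frac{77857}{7} \approx 11122.0$)
$c = \frac{13340822689}{15866756665}$ ($c = \left(-29573\right) \left(- \frac{1}{70943}\right) + 94818 \cdot \frac{1}{223655} = \frac{29573}{70943} + \frac{94818}{223655} = \frac{13340822689}{15866756665} \approx 0.8408$)
$\left(146842 + 3593\right) \left(L + c\right) = \left(146842 + 3593\right) \left(\frac{77857}{7} + \frac{13340822689}{15866756665}\right) = 150435 \cdot \frac{1235431459425728}{111067296655} = \frac{37170426319741878336}{22213459331}$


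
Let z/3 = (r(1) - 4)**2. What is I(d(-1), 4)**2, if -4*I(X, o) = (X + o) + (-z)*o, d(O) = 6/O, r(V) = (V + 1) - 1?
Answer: 3025/4 ≈ 756.25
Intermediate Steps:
r(V) = V (r(V) = (1 + V) - 1 = V)
z = 27 (z = 3*(1 - 4)**2 = 3*(-3)**2 = 3*9 = 27)
I(X, o) = -X/4 + 13*o/2 (I(X, o) = -((X + o) + (-1*27)*o)/4 = -((X + o) - 27*o)/4 = -(X - 26*o)/4 = -X/4 + 13*o/2)
I(d(-1), 4)**2 = (-3/(2*(-1)) + (13/2)*4)**2 = (-3*(-1)/2 + 26)**2 = (-1/4*(-6) + 26)**2 = (3/2 + 26)**2 = (55/2)**2 = 3025/4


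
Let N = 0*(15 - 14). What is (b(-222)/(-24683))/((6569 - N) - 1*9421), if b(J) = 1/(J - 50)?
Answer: -1/19147689152 ≈ -5.2226e-11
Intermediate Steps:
N = 0 (N = 0*1 = 0)
b(J) = 1/(-50 + J)
(b(-222)/(-24683))/((6569 - N) - 1*9421) = (1/(-50 - 222*(-24683)))/((6569 - 1*0) - 1*9421) = (-1/24683/(-272))/((6569 + 0) - 9421) = (-1/272*(-1/24683))/(6569 - 9421) = (1/6713776)/(-2852) = (1/6713776)*(-1/2852) = -1/19147689152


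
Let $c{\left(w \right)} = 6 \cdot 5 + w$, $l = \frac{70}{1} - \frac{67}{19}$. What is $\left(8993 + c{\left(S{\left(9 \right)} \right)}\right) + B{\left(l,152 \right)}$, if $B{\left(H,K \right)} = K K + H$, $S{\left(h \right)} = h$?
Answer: $\frac{611847}{19} \approx 32202.0$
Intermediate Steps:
$l = \frac{1263}{19}$ ($l = 70 \cdot 1 - \frac{67}{19} = 70 - \frac{67}{19} = \frac{1263}{19} \approx 66.474$)
$c{\left(w \right)} = 30 + w$
$B{\left(H,K \right)} = H + K^{2}$ ($B{\left(H,K \right)} = K^{2} + H = H + K^{2}$)
$\left(8993 + c{\left(S{\left(9 \right)} \right)}\right) + B{\left(l,152 \right)} = \left(8993 + \left(30 + 9\right)\right) + \left(\frac{1263}{19} + 152^{2}\right) = \left(8993 + 39\right) + \left(\frac{1263}{19} + 23104\right) = 9032 + \frac{440239}{19} = \frac{611847}{19}$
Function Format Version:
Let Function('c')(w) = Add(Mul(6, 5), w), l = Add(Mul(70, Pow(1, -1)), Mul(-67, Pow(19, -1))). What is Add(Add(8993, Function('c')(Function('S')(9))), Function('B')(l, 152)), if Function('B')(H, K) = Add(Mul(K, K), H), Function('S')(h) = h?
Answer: Rational(611847, 19) ≈ 32202.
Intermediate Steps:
l = Rational(1263, 19) (l = Add(Mul(70, 1), Mul(-67, Rational(1, 19))) = Add(70, Rational(-67, 19)) = Rational(1263, 19) ≈ 66.474)
Function('c')(w) = Add(30, w)
Function('B')(H, K) = Add(H, Pow(K, 2)) (Function('B')(H, K) = Add(Pow(K, 2), H) = Add(H, Pow(K, 2)))
Add(Add(8993, Function('c')(Function('S')(9))), Function('B')(l, 152)) = Add(Add(8993, Add(30, 9)), Add(Rational(1263, 19), Pow(152, 2))) = Add(Add(8993, 39), Add(Rational(1263, 19), 23104)) = Add(9032, Rational(440239, 19)) = Rational(611847, 19)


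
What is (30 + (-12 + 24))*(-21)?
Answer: -882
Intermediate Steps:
(30 + (-12 + 24))*(-21) = (30 + 12)*(-21) = 42*(-21) = -882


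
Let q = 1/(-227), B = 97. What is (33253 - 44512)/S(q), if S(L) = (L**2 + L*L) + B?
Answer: -193388337/1666105 ≈ -116.07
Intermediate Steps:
q = -1/227 ≈ -0.0044053
S(L) = 97 + 2*L**2 (S(L) = (L**2 + L*L) + 97 = (L**2 + L**2) + 97 = 2*L**2 + 97 = 97 + 2*L**2)
(33253 - 44512)/S(q) = (33253 - 44512)/(97 + 2*(-1/227)**2) = -11259/(97 + 2*(1/51529)) = -11259/(97 + 2/51529) = -11259/4998315/51529 = -11259*51529/4998315 = -193388337/1666105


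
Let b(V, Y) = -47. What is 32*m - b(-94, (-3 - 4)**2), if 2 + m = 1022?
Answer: 32687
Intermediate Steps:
m = 1020 (m = -2 + 1022 = 1020)
32*m - b(-94, (-3 - 4)**2) = 32*1020 - 1*(-47) = 32640 + 47 = 32687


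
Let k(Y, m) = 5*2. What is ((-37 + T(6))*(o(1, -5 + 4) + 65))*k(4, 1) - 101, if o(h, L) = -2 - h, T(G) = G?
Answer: -19321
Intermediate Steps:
k(Y, m) = 10
((-37 + T(6))*(o(1, -5 + 4) + 65))*k(4, 1) - 101 = ((-37 + 6)*((-2 - 1*1) + 65))*10 - 101 = -31*((-2 - 1) + 65)*10 - 101 = -31*(-3 + 65)*10 - 101 = -31*62*10 - 101 = -1922*10 - 101 = -19220 - 101 = -19321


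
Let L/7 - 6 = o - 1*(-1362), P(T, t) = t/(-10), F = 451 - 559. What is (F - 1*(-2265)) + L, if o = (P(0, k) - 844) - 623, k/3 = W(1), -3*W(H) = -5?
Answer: 2921/2 ≈ 1460.5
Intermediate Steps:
W(H) = 5/3 (W(H) = -⅓*(-5) = 5/3)
k = 5 (k = 3*(5/3) = 5)
F = -108
P(T, t) = -t/10 (P(T, t) = t*(-⅒) = -t/10)
o = -2935/2 (o = (-⅒*5 - 844) - 623 = (-½ - 844) - 623 = -1689/2 - 623 = -2935/2 ≈ -1467.5)
L = -1393/2 (L = 42 + 7*(-2935/2 - 1*(-1362)) = 42 + 7*(-2935/2 + 1362) = 42 + 7*(-211/2) = 42 - 1477/2 = -1393/2 ≈ -696.50)
(F - 1*(-2265)) + L = (-108 - 1*(-2265)) - 1393/2 = (-108 + 2265) - 1393/2 = 2157 - 1393/2 = 2921/2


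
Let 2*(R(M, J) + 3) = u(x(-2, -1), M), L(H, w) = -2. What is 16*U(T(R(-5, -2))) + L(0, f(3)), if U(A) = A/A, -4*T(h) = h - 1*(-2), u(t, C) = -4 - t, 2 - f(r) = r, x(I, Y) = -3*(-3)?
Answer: 14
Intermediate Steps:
x(I, Y) = 9
f(r) = 2 - r
R(M, J) = -19/2 (R(M, J) = -3 + (-4 - 1*9)/2 = -3 + (-4 - 9)/2 = -3 + (½)*(-13) = -3 - 13/2 = -19/2)
T(h) = -½ - h/4 (T(h) = -(h - 1*(-2))/4 = -(h + 2)/4 = -(2 + h)/4 = -½ - h/4)
U(A) = 1
16*U(T(R(-5, -2))) + L(0, f(3)) = 16*1 - 2 = 16 - 2 = 14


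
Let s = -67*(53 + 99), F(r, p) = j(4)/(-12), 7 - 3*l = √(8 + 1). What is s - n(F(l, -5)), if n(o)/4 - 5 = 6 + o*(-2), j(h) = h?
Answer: -30692/3 ≈ -10231.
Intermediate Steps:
l = 4/3 (l = 7/3 - √(8 + 1)/3 = 7/3 - √9/3 = 7/3 - ⅓*3 = 7/3 - 1 = 4/3 ≈ 1.3333)
F(r, p) = -⅓ (F(r, p) = 4/(-12) = 4*(-1/12) = -⅓)
n(o) = 44 - 8*o (n(o) = 20 + 4*(6 + o*(-2)) = 20 + 4*(6 - 2*o) = 20 + (24 - 8*o) = 44 - 8*o)
s = -10184 (s = -67*152 = -10184)
s - n(F(l, -5)) = -10184 - (44 - 8*(-⅓)) = -10184 - (44 + 8/3) = -10184 - 1*140/3 = -10184 - 140/3 = -30692/3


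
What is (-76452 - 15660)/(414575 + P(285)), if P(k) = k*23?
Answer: -46056/210565 ≈ -0.21873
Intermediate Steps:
P(k) = 23*k
(-76452 - 15660)/(414575 + P(285)) = (-76452 - 15660)/(414575 + 23*285) = -92112/(414575 + 6555) = -92112/421130 = -92112*1/421130 = -46056/210565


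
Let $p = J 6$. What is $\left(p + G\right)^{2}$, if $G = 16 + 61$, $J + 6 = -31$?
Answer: $21025$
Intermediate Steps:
$J = -37$ ($J = -6 - 31 = -37$)
$G = 77$
$p = -222$ ($p = \left(-37\right) 6 = -222$)
$\left(p + G\right)^{2} = \left(-222 + 77\right)^{2} = \left(-145\right)^{2} = 21025$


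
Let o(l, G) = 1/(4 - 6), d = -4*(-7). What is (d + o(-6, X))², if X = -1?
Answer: 3025/4 ≈ 756.25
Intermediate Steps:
d = 28
o(l, G) = -½ (o(l, G) = 1/(-2) = -½)
(d + o(-6, X))² = (28 - ½)² = (55/2)² = 3025/4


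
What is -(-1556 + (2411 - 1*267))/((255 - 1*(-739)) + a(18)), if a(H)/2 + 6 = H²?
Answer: -294/815 ≈ -0.36074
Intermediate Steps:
a(H) = -12 + 2*H²
-(-1556 + (2411 - 1*267))/((255 - 1*(-739)) + a(18)) = -(-1556 + (2411 - 1*267))/((255 - 1*(-739)) + (-12 + 2*18²)) = -(-1556 + (2411 - 267))/((255 + 739) + (-12 + 2*324)) = -(-1556 + 2144)/(994 + (-12 + 648)) = -588/(994 + 636) = -588/1630 = -1*294/815 = -294/815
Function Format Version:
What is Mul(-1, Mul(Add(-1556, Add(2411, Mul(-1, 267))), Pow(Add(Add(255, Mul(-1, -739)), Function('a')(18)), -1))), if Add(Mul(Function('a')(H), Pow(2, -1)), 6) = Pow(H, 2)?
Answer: Rational(-294, 815) ≈ -0.36074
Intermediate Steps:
Function('a')(H) = Add(-12, Mul(2, Pow(H, 2)))
Mul(-1, Mul(Add(-1556, Add(2411, Mul(-1, 267))), Pow(Add(Add(255, Mul(-1, -739)), Function('a')(18)), -1))) = Mul(-1, Mul(Add(-1556, Add(2411, Mul(-1, 267))), Pow(Add(Add(255, Mul(-1, -739)), Add(-12, Mul(2, Pow(18, 2)))), -1))) = Mul(-1, Mul(Add(-1556, Add(2411, -267)), Pow(Add(Add(255, 739), Add(-12, Mul(2, 324))), -1))) = Mul(-1, Mul(Add(-1556, 2144), Pow(Add(994, Add(-12, 648)), -1))) = Mul(-1, Mul(588, Pow(Add(994, 636), -1))) = Mul(-1, Mul(588, Pow(1630, -1))) = Mul(-1, Mul(588, Rational(1, 1630))) = Mul(-1, Rational(294, 815)) = Rational(-294, 815)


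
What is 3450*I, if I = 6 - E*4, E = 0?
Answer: 20700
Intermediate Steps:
I = 6 (I = 6 - 0*4 = 6 - 1*0 = 6 + 0 = 6)
3450*I = 3450*6 = 20700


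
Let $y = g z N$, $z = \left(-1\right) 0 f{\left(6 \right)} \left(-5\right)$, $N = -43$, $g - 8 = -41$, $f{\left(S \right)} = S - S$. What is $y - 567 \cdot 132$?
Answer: $-74844$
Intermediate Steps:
$f{\left(S \right)} = 0$
$g = -33$ ($g = 8 - 41 = -33$)
$z = 0$ ($z = \left(-1\right) 0 \cdot 0 \left(-5\right) = 0 \cdot 0 \left(-5\right) = 0 \left(-5\right) = 0$)
$y = 0$ ($y = \left(-33\right) 0 \left(-43\right) = 0 \left(-43\right) = 0$)
$y - 567 \cdot 132 = 0 - 567 \cdot 132 = 0 - 74844 = -74844$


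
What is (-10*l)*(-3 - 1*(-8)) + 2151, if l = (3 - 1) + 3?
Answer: 1901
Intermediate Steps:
l = 5 (l = 2 + 3 = 5)
(-10*l)*(-3 - 1*(-8)) + 2151 = (-10*5)*(-3 - 1*(-8)) + 2151 = -50*(-3 + 8) + 2151 = -50*5 + 2151 = -250 + 2151 = 1901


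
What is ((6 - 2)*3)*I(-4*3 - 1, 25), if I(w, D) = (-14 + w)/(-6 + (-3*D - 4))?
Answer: 324/85 ≈ 3.8118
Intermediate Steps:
I(w, D) = (-14 + w)/(-10 - 3*D) (I(w, D) = (-14 + w)/(-6 + (-4 - 3*D)) = (-14 + w)/(-10 - 3*D))
((6 - 2)*3)*I(-4*3 - 1, 25) = ((6 - 2)*3)*((14 - (-4*3 - 1))/(10 + 3*25)) = (4*3)*((14 - (-12 - 1))/(10 + 75)) = 12*((14 - 1*(-13))/85) = 12*((14 + 13)/85) = 12*((1/85)*27) = 12*(27/85) = 324/85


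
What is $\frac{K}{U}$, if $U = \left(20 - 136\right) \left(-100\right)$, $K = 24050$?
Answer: $\frac{481}{232} \approx 2.0733$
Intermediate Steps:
$U = 11600$ ($U = \left(-116\right) \left(-100\right) = 11600$)
$\frac{K}{U} = \frac{24050}{11600} = 24050 \cdot \frac{1}{11600} = \frac{481}{232}$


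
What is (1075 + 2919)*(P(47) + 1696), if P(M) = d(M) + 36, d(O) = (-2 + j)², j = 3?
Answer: 6921602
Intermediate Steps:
d(O) = 1 (d(O) = (-2 + 3)² = 1² = 1)
P(M) = 37 (P(M) = 1 + 36 = 37)
(1075 + 2919)*(P(47) + 1696) = (1075 + 2919)*(37 + 1696) = 3994*1733 = 6921602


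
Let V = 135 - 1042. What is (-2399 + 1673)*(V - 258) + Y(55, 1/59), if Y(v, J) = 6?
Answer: 845796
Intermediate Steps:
V = -907
(-2399 + 1673)*(V - 258) + Y(55, 1/59) = (-2399 + 1673)*(-907 - 258) + 6 = -726*(-1165) + 6 = 845790 + 6 = 845796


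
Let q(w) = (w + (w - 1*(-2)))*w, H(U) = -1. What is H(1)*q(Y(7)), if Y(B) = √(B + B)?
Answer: -28 - 2*√14 ≈ -35.483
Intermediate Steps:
Y(B) = √2*√B (Y(B) = √(2*B) = √2*√B)
q(w) = w*(2 + 2*w) (q(w) = (w + (w + 2))*w = (w + (2 + w))*w = (2 + 2*w)*w = w*(2 + 2*w))
H(1)*q(Y(7)) = -2*√2*√7*(1 + √2*√7) = -2*√14*(1 + √14)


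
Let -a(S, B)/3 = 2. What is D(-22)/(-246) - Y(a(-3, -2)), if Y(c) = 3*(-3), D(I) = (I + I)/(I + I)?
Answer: 2213/246 ≈ 8.9959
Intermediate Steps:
a(S, B) = -6 (a(S, B) = -3*2 = -6)
D(I) = 1 (D(I) = (2*I)/((2*I)) = (2*I)*(1/(2*I)) = 1)
Y(c) = -9
D(-22)/(-246) - Y(a(-3, -2)) = 1/(-246) - 1*(-9) = 1*(-1/246) + 9 = -1/246 + 9 = 2213/246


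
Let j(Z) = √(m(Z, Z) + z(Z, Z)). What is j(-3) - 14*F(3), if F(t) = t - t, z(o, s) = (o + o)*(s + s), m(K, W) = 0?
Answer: 6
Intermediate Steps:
z(o, s) = 4*o*s (z(o, s) = (2*o)*(2*s) = 4*o*s)
j(Z) = 2*√(Z²) (j(Z) = √(0 + 4*Z*Z) = √(0 + 4*Z²) = √(4*Z²) = 2*√(Z²))
F(t) = 0
j(-3) - 14*F(3) = 2*√((-3)²) - 14*0 = 2*√9 + 0 = 2*3 + 0 = 6 + 0 = 6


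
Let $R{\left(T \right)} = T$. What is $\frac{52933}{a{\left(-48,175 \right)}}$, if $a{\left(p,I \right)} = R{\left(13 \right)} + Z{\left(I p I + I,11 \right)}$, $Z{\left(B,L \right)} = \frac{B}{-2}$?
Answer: $\frac{105866}{1469851} \approx 0.072025$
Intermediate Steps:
$Z{\left(B,L \right)} = - \frac{B}{2}$ ($Z{\left(B,L \right)} = B \left(- \frac{1}{2}\right) = - \frac{B}{2}$)
$a{\left(p,I \right)} = 13 - \frac{I}{2} - \frac{p I^{2}}{2}$ ($a{\left(p,I \right)} = 13 - \frac{I p I + I}{2} = 13 - \frac{p I^{2} + I}{2} = 13 - \frac{I + p I^{2}}{2} = 13 - \left(\frac{I}{2} + \frac{p I^{2}}{2}\right) = 13 - \frac{I}{2} - \frac{p I^{2}}{2}$)
$\frac{52933}{a{\left(-48,175 \right)}} = \frac{52933}{13 - \frac{175 \left(1 + 175 \left(-48\right)\right)}{2}} = \frac{52933}{13 - \frac{175 \left(1 - 8400\right)}{2}} = \frac{52933}{13 - \frac{175}{2} \left(-8399\right)} = \frac{52933}{13 + \frac{1469825}{2}} = \frac{52933}{\frac{1469851}{2}} = 52933 \cdot \frac{2}{1469851} = \frac{105866}{1469851}$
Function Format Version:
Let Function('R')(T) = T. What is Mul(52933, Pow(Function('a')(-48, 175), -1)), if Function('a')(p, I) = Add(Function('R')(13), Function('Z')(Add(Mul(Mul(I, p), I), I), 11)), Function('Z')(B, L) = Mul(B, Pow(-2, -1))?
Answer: Rational(105866, 1469851) ≈ 0.072025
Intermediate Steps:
Function('Z')(B, L) = Mul(Rational(-1, 2), B) (Function('Z')(B, L) = Mul(B, Rational(-1, 2)) = Mul(Rational(-1, 2), B))
Function('a')(p, I) = Add(13, Mul(Rational(-1, 2), I), Mul(Rational(-1, 2), p, Pow(I, 2))) (Function('a')(p, I) = Add(13, Mul(Rational(-1, 2), Add(Mul(Mul(I, p), I), I))) = Add(13, Mul(Rational(-1, 2), Add(Mul(p, Pow(I, 2)), I))) = Add(13, Mul(Rational(-1, 2), Add(I, Mul(p, Pow(I, 2))))) = Add(13, Add(Mul(Rational(-1, 2), I), Mul(Rational(-1, 2), p, Pow(I, 2)))) = Add(13, Mul(Rational(-1, 2), I), Mul(Rational(-1, 2), p, Pow(I, 2))))
Mul(52933, Pow(Function('a')(-48, 175), -1)) = Mul(52933, Pow(Add(13, Mul(Rational(-1, 2), 175, Add(1, Mul(175, -48)))), -1)) = Mul(52933, Pow(Add(13, Mul(Rational(-1, 2), 175, Add(1, -8400))), -1)) = Mul(52933, Pow(Add(13, Mul(Rational(-1, 2), 175, -8399)), -1)) = Mul(52933, Pow(Add(13, Rational(1469825, 2)), -1)) = Mul(52933, Pow(Rational(1469851, 2), -1)) = Mul(52933, Rational(2, 1469851)) = Rational(105866, 1469851)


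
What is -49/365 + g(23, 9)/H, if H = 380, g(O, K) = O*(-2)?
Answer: -3541/13870 ≈ -0.25530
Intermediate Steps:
g(O, K) = -2*O
-49/365 + g(23, 9)/H = -49/365 - 2*23/380 = -49*1/365 - 46*1/380 = -49/365 - 23/190 = -3541/13870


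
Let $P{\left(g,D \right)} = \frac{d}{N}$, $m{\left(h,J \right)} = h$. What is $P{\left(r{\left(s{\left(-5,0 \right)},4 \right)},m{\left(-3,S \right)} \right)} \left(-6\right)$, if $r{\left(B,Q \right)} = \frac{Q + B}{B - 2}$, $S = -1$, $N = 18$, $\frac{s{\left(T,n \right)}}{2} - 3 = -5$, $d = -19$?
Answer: $\frac{19}{3} \approx 6.3333$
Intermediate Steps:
$s{\left(T,n \right)} = -4$ ($s{\left(T,n \right)} = 6 + 2 \left(-5\right) = 6 - 10 = -4$)
$r{\left(B,Q \right)} = \frac{B + Q}{-2 + B}$
$P{\left(g,D \right)} = - \frac{19}{18}$
$P{\left(r{\left(s{\left(-5,0 \right)},4 \right)},m{\left(-3,S \right)} \right)} \left(-6\right) = \left(- \frac{19}{18}\right) \left(-6\right) = \frac{19}{3}$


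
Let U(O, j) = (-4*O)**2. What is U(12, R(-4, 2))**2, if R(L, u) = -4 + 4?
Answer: 5308416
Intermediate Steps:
R(L, u) = 0
U(O, j) = 16*O**2
U(12, R(-4, 2))**2 = (16*12**2)**2 = (16*144)**2 = 2304**2 = 5308416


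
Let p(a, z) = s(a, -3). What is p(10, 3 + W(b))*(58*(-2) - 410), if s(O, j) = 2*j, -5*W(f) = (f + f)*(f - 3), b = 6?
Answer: 3156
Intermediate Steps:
W(f) = -2*f*(-3 + f)/5 (W(f) = -(f + f)*(f - 3)/5 = -2*f*(-3 + f)/5)
p(a, z) = -6 (p(a, z) = 2*(-3) = -6)
p(10, 3 + W(b))*(58*(-2) - 410) = -6*(58*(-2) - 410) = -6*(-116 - 410) = -6*(-526) = 3156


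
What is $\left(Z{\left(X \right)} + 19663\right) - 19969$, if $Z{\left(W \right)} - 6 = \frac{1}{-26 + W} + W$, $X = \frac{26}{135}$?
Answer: $- \frac{141029641}{470340} \approx -299.85$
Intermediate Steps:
$X = \frac{26}{135}$ ($X = 26 \cdot \frac{1}{135} = \frac{26}{135} \approx 0.19259$)
$Z{\left(W \right)} = 6 + W + \frac{1}{-26 + W}$ ($Z{\left(W \right)} = 6 + \left(\frac{1}{-26 + W} + W\right) = 6 + \left(W + \frac{1}{-26 + W}\right) = 6 + W + \frac{1}{-26 + W}$)
$\left(Z{\left(X \right)} + 19663\right) - 19969 = \left(\frac{-155 + \left(\frac{26}{135}\right)^{2} - \frac{104}{27}}{-26 + \frac{26}{135}} + 19663\right) - 19969 = \left(\frac{-155 + \frac{676}{18225} - \frac{104}{27}}{- \frac{3484}{135}} + 19663\right) - 19969 = \left(\left(- \frac{135}{3484}\right) \left(- \frac{2894399}{18225}\right) + 19663\right) - 19969 = \left(\frac{2894399}{470340} + 19663\right) - 19969 = \frac{9251189819}{470340} - 19969 = - \frac{141029641}{470340}$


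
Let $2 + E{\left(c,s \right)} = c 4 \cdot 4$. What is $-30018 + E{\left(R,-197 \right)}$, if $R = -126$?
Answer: $-32036$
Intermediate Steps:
$E{\left(c,s \right)} = -2 + 16 c$ ($E{\left(c,s \right)} = -2 + c 4 \cdot 4 = -2 + 4 c 4 = -2 + 16 c$)
$-30018 + E{\left(R,-197 \right)} = -30018 + \left(-2 + 16 \left(-126\right)\right) = -30018 - 2018 = -32036$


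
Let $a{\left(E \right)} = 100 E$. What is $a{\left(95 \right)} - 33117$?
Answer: $-23617$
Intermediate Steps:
$a{\left(95 \right)} - 33117 = 100 \cdot 95 - 33117 = 9500 - 33117 = -23617$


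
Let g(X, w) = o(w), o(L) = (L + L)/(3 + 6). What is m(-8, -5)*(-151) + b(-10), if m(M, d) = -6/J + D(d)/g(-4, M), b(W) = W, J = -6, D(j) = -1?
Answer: -3935/16 ≈ -245.94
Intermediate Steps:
o(L) = 2*L/9 (o(L) = (2*L)/9 = (2*L)*(⅑) = 2*L/9)
g(X, w) = 2*w/9
m(M, d) = 1 - 9/(2*M) (m(M, d) = -6/(-6) - 1/(2*M/9) = -6*(-⅙) - 9/(2*M) = 1 - 9/(2*M))
m(-8, -5)*(-151) + b(-10) = ((-9/2 - 8)/(-8))*(-151) - 10 = -⅛*(-25/2)*(-151) - 10 = (25/16)*(-151) - 10 = -3775/16 - 10 = -3935/16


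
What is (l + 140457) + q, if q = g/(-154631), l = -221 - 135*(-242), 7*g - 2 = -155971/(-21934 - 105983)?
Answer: 23940484425558629/138459535389 ≈ 1.7291e+5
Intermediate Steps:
g = 411805/895419 (g = 2/7 + (-155971/(-21934 - 105983))/7 = 2/7 + (-155971/(-127917))/7 = 2/7 + (-155971*(-1/127917))/7 = 2/7 + (1/7)*(155971/127917) = 2/7 + 155971/895419 = 411805/895419 ≈ 0.45990)
l = 32449 (l = -221 + 32670 = 32449)
q = -411805/138459535389 (q = (411805/895419)/(-154631) = (411805/895419)*(-1/154631) = -411805/138459535389 ≈ -2.9742e-6)
(l + 140457) + q = (32449 + 140457) - 411805/138459535389 = 172906 - 411805/138459535389 = 23940484425558629/138459535389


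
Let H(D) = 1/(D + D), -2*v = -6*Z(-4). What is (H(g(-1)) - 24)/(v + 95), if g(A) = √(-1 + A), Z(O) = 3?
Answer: -3/13 - I*√2/416 ≈ -0.23077 - 0.0033996*I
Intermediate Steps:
v = 9 (v = -(-3)*3 = -½*(-18) = 9)
H(D) = 1/(2*D)
(H(g(-1)) - 24)/(v + 95) = (1/(2*(√(-1 - 1))) - 24)/(9 + 95) = (1/(2*(√(-2))) - 24)/104 = (1/(2*((I*√2))) - 24)*(1/104) = ((-I*√2/2)/2 - 24)*(1/104) = (-I*√2/4 - 24)*(1/104) = (-24 - I*√2/4)*(1/104) = -3/13 - I*√2/416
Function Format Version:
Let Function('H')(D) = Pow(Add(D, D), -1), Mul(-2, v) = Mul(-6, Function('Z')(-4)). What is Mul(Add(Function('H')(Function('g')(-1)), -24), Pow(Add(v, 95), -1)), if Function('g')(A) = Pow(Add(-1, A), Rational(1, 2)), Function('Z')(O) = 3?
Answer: Add(Rational(-3, 13), Mul(Rational(-1, 416), I, Pow(2, Rational(1, 2)))) ≈ Add(-0.23077, Mul(-0.0033996, I))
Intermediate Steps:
v = 9 (v = Mul(Rational(-1, 2), Mul(-6, 3)) = Mul(Rational(-1, 2), -18) = 9)
Function('H')(D) = Mul(Rational(1, 2), Pow(D, -1)) (Function('H')(D) = Pow(Mul(2, D), -1) = Mul(Rational(1, 2), Pow(D, -1)))
Mul(Add(Function('H')(Function('g')(-1)), -24), Pow(Add(v, 95), -1)) = Mul(Add(Mul(Rational(1, 2), Pow(Pow(Add(-1, -1), Rational(1, 2)), -1)), -24), Pow(Add(9, 95), -1)) = Mul(Add(Mul(Rational(1, 2), Pow(Pow(-2, Rational(1, 2)), -1)), -24), Pow(104, -1)) = Mul(Add(Mul(Rational(1, 2), Pow(Mul(I, Pow(2, Rational(1, 2))), -1)), -24), Rational(1, 104)) = Mul(Add(Mul(Rational(1, 2), Mul(Rational(-1, 2), I, Pow(2, Rational(1, 2)))), -24), Rational(1, 104)) = Mul(Add(Mul(Rational(-1, 4), I, Pow(2, Rational(1, 2))), -24), Rational(1, 104)) = Mul(Add(-24, Mul(Rational(-1, 4), I, Pow(2, Rational(1, 2)))), Rational(1, 104)) = Add(Rational(-3, 13), Mul(Rational(-1, 416), I, Pow(2, Rational(1, 2))))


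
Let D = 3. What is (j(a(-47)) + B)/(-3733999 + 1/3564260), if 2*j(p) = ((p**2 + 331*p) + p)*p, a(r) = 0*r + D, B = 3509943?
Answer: -12515722559130/13308943275739 ≈ -0.94040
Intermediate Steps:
a(r) = 3 (a(r) = 0*r + 3 = 0 + 3 = 3)
j(p) = p*(p**2 + 332*p)/2 (j(p) = (((p**2 + 331*p) + p)*p)/2 = ((p**2 + 332*p)*p)/2 = (p*(p**2 + 332*p))/2 = p*(p**2 + 332*p)/2)
(j(a(-47)) + B)/(-3733999 + 1/3564260) = ((1/2)*3**2*(332 + 3) + 3509943)/(-3733999 + 1/3564260) = ((1/2)*9*335 + 3509943)/(-3733999 + 1/3564260) = (3015/2 + 3509943)/(-13308943275739/3564260) = (7022901/2)*(-3564260/13308943275739) = -12515722559130/13308943275739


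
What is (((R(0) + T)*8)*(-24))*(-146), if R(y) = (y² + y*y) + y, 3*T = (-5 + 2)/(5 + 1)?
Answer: -4672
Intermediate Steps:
T = -⅙ (T = ((-5 + 2)/(5 + 1))/3 = (-3/6)/3 = (-3*⅙)/3 = (⅓)*(-½) = -⅙ ≈ -0.16667)
R(y) = y + 2*y² (R(y) = (y² + y²) + y = 2*y² + y = y + 2*y²)
(((R(0) + T)*8)*(-24))*(-146) = (((0*(1 + 2*0) - ⅙)*8)*(-24))*(-146) = (((0*(1 + 0) - ⅙)*8)*(-24))*(-146) = (((0*1 - ⅙)*8)*(-24))*(-146) = (((0 - ⅙)*8)*(-24))*(-146) = (-⅙*8*(-24))*(-146) = -4/3*(-24)*(-146) = 32*(-146) = -4672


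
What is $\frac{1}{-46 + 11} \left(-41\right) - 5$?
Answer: $- \frac{134}{35} \approx -3.8286$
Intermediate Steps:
$\frac{1}{-46 + 11} \left(-41\right) - 5 = \frac{1}{-35} \left(-41\right) - 5 = \left(- \frac{1}{35}\right) \left(-41\right) - 5 = \frac{41}{35} - 5 = - \frac{134}{35}$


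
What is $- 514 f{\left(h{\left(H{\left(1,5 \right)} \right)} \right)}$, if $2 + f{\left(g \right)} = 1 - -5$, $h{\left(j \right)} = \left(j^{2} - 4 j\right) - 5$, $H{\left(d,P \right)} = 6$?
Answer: $-2056$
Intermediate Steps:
$h{\left(j \right)} = -5 + j^{2} - 4 j$
$f{\left(g \right)} = 4$ ($f{\left(g \right)} = -2 + \left(1 - -5\right) = -2 + \left(1 + 5\right) = -2 + 6 = 4$)
$- 514 f{\left(h{\left(H{\left(1,5 \right)} \right)} \right)} = \left(-514\right) 4 = -2056$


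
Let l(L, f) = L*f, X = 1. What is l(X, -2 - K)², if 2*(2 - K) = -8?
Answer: 64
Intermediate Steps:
K = 6 (K = 2 - ½*(-8) = 2 + 4 = 6)
l(X, -2 - K)² = (1*(-2 - 1*6))² = (1*(-2 - 6))² = (1*(-8))² = (-8)² = 64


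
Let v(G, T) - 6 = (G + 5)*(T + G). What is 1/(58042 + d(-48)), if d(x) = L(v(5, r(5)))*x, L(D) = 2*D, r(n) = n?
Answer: 1/47866 ≈ 2.0892e-5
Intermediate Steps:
v(G, T) = 6 + (5 + G)*(G + T) (v(G, T) = 6 + (G + 5)*(T + G) = 6 + (5 + G)*(G + T))
d(x) = 212*x (d(x) = (2*(6 + 5**2 + 5*5 + 5*5 + 5*5))*x = (2*(6 + 25 + 25 + 25 + 25))*x = (2*106)*x = 212*x)
1/(58042 + d(-48)) = 1/(58042 + 212*(-48)) = 1/(58042 - 10176) = 1/47866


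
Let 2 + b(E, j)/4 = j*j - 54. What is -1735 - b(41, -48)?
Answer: -10727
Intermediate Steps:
b(E, j) = -224 + 4*j**2 (b(E, j) = -8 + 4*(j*j - 54) = -8 + 4*(j**2 - 54) = -8 + 4*(-54 + j**2) = -8 + (-216 + 4*j**2) = -224 + 4*j**2)
-1735 - b(41, -48) = -1735 - (-224 + 4*(-48)**2) = -1735 - (-224 + 4*2304) = -1735 - (-224 + 9216) = -1735 - 1*8992 = -1735 - 8992 = -10727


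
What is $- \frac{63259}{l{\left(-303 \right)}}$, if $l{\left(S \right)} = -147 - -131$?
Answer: $\frac{63259}{16} \approx 3953.7$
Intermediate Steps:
$l{\left(S \right)} = -16$ ($l{\left(S \right)} = -147 + 131 = -16$)
$- \frac{63259}{l{\left(-303 \right)}} = - \frac{63259}{-16} = \left(-63259\right) \left(- \frac{1}{16}\right) = \frac{63259}{16}$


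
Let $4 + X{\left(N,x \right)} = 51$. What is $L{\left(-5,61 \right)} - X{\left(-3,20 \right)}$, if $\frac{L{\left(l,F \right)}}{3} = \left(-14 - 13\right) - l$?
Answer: $-113$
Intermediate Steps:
$X{\left(N,x \right)} = 47$ ($X{\left(N,x \right)} = -4 + 51 = 47$)
$L{\left(l,F \right)} = -81 - 3 l$ ($L{\left(l,F \right)} = 3 \left(\left(-14 - 13\right) - l\right) = 3 \left(-27 - l\right) = -81 - 3 l$)
$L{\left(-5,61 \right)} - X{\left(-3,20 \right)} = \left(-81 - -15\right) - 47 = \left(-81 + 15\right) - 47 = -66 - 47 = -113$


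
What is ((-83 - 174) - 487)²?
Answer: 553536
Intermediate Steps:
((-83 - 174) - 487)² = (-257 - 487)² = (-744)² = 553536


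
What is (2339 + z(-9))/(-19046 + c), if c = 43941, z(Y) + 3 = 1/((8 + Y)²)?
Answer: 2337/24895 ≈ 0.093874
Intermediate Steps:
z(Y) = -3 + (8 + Y)⁻² (z(Y) = -3 + 1/((8 + Y)²) = -3 + (8 + Y)⁻²)
(2339 + z(-9))/(-19046 + c) = (2339 + (-3 + (8 - 9)⁻²))/(-19046 + 43941) = (2339 + (-3 + (-1)⁻²))/24895 = (2339 + (-3 + 1))*(1/24895) = (2339 - 2)*(1/24895) = 2337*(1/24895) = 2337/24895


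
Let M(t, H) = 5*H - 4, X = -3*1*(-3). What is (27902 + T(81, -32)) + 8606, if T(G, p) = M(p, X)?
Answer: 36549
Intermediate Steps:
X = 9 (X = -3*(-3) = 9)
M(t, H) = -4 + 5*H
T(G, p) = 41 (T(G, p) = -4 + 5*9 = -4 + 45 = 41)
(27902 + T(81, -32)) + 8606 = (27902 + 41) + 8606 = 27943 + 8606 = 36549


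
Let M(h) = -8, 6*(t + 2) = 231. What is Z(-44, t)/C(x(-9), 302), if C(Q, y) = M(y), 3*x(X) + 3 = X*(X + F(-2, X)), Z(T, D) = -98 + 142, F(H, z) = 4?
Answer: -11/2 ≈ -5.5000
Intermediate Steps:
t = 73/2 (t = -2 + (1/6)*231 = -2 + 77/2 = 73/2 ≈ 36.500)
Z(T, D) = 44
x(X) = -1 + X*(4 + X)/3 (x(X) = -1 + (X*(X + 4))/3 = -1 + (X*(4 + X))/3 = -1 + X*(4 + X)/3)
C(Q, y) = -8
Z(-44, t)/C(x(-9), 302) = 44/(-8) = 44*(-1/8) = -11/2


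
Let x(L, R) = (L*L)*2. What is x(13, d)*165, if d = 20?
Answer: 55770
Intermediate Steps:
x(L, R) = 2*L**2 (x(L, R) = L**2*2 = 2*L**2)
x(13, d)*165 = (2*13**2)*165 = (2*169)*165 = 338*165 = 55770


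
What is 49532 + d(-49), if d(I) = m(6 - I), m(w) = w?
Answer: 49587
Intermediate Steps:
d(I) = 6 - I
49532 + d(-49) = 49532 + (6 - 1*(-49)) = 49532 + (6 + 49) = 49532 + 55 = 49587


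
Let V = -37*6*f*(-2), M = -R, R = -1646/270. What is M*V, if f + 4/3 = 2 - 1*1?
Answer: -121804/135 ≈ -902.25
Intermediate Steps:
R = -823/135 (R = -1646*1/270 = -823/135 ≈ -6.0963)
f = -⅓ (f = -4/3 + (2 - 1*1) = -4/3 + (2 - 1) = -4/3 + 1 = -⅓ ≈ -0.33333)
M = 823/135 (M = -1*(-823/135) = 823/135 ≈ 6.0963)
V = -148 (V = -37*6*(-⅓)*(-2) = -(-74)*(-2) = -37*4 = -148)
M*V = (823/135)*(-148) = -121804/135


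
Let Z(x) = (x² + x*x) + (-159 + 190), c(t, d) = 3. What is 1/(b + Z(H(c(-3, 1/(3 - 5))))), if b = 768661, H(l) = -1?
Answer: 1/768694 ≈ 1.3009e-6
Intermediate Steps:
Z(x) = 31 + 2*x² (Z(x) = (x² + x²) + 31 = 2*x² + 31 = 31 + 2*x²)
1/(b + Z(H(c(-3, 1/(3 - 5))))) = 1/(768661 + (31 + 2*(-1)²)) = 1/(768661 + (31 + 2*1)) = 1/(768661 + (31 + 2)) = 1/(768661 + 33) = 1/768694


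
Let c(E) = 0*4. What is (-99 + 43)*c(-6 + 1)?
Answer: 0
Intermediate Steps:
c(E) = 0
(-99 + 43)*c(-6 + 1) = (-99 + 43)*0 = -56*0 = 0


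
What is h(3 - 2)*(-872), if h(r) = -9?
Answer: 7848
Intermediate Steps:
h(3 - 2)*(-872) = -9*(-872) = 7848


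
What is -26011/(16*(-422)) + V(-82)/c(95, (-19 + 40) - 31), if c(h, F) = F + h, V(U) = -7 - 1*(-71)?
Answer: 2643063/573920 ≈ 4.6053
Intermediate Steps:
V(U) = 64 (V(U) = -7 + 71 = 64)
-26011/(16*(-422)) + V(-82)/c(95, (-19 + 40) - 31) = -26011/(16*(-422)) + 64/(((-19 + 40) - 31) + 95) = -26011/(-6752) + 64/((21 - 31) + 95) = -26011*(-1/6752) + 64/(-10 + 95) = 26011/6752 + 64/85 = 2643063/573920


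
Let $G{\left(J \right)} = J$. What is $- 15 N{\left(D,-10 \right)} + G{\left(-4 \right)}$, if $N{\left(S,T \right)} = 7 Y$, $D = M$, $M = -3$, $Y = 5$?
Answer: $-529$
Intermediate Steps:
$D = -3$
$N{\left(S,T \right)} = 35$ ($N{\left(S,T \right)} = 7 \cdot 5 = 35$)
$- 15 N{\left(D,-10 \right)} + G{\left(-4 \right)} = \left(-15\right) 35 - 4 = -525 - 4 = -529$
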